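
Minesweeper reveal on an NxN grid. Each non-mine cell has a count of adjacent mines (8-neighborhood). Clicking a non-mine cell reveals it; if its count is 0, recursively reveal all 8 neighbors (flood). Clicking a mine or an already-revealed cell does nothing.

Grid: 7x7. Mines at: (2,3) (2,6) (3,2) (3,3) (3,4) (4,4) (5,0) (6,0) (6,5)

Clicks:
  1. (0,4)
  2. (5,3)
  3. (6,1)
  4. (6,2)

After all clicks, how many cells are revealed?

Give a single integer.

Answer: 31

Derivation:
Click 1 (0,4) count=0: revealed 21 new [(0,0) (0,1) (0,2) (0,3) (0,4) (0,5) (0,6) (1,0) (1,1) (1,2) (1,3) (1,4) (1,5) (1,6) (2,0) (2,1) (2,2) (3,0) (3,1) (4,0) (4,1)] -> total=21
Click 2 (5,3) count=1: revealed 1 new [(5,3)] -> total=22
Click 3 (6,1) count=2: revealed 1 new [(6,1)] -> total=23
Click 4 (6,2) count=0: revealed 8 new [(4,2) (4,3) (5,1) (5,2) (5,4) (6,2) (6,3) (6,4)] -> total=31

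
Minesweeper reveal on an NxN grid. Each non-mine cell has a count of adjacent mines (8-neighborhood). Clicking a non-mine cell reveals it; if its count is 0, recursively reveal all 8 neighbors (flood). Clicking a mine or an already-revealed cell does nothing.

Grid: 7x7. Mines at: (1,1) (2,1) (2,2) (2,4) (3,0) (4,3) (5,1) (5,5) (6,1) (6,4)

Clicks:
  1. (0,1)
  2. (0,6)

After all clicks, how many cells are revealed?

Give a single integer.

Click 1 (0,1) count=1: revealed 1 new [(0,1)] -> total=1
Click 2 (0,6) count=0: revealed 16 new [(0,2) (0,3) (0,4) (0,5) (0,6) (1,2) (1,3) (1,4) (1,5) (1,6) (2,5) (2,6) (3,5) (3,6) (4,5) (4,6)] -> total=17

Answer: 17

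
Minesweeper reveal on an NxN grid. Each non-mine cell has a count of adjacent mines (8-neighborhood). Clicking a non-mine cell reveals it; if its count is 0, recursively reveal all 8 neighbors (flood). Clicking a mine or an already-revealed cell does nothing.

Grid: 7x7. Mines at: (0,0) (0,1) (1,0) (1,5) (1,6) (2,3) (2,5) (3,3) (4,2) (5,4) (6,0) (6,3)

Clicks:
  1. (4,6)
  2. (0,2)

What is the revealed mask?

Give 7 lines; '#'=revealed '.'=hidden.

Click 1 (4,6) count=0: revealed 8 new [(3,5) (3,6) (4,5) (4,6) (5,5) (5,6) (6,5) (6,6)] -> total=8
Click 2 (0,2) count=1: revealed 1 new [(0,2)] -> total=9

Answer: ..#....
.......
.......
.....##
.....##
.....##
.....##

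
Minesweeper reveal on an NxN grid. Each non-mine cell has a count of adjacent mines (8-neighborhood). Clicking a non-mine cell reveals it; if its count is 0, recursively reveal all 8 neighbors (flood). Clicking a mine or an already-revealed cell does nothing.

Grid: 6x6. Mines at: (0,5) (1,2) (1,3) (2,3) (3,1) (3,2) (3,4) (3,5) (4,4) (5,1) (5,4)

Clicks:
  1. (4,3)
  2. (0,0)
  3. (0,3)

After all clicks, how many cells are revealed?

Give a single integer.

Answer: 8

Derivation:
Click 1 (4,3) count=4: revealed 1 new [(4,3)] -> total=1
Click 2 (0,0) count=0: revealed 6 new [(0,0) (0,1) (1,0) (1,1) (2,0) (2,1)] -> total=7
Click 3 (0,3) count=2: revealed 1 new [(0,3)] -> total=8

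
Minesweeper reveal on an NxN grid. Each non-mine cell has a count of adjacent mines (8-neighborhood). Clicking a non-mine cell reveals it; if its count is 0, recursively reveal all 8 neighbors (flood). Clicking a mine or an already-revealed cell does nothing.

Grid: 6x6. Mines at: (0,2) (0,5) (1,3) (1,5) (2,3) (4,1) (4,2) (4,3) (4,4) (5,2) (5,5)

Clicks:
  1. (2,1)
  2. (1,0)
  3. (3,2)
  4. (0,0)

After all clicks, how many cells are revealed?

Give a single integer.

Click 1 (2,1) count=0: revealed 11 new [(0,0) (0,1) (1,0) (1,1) (1,2) (2,0) (2,1) (2,2) (3,0) (3,1) (3,2)] -> total=11
Click 2 (1,0) count=0: revealed 0 new [(none)] -> total=11
Click 3 (3,2) count=4: revealed 0 new [(none)] -> total=11
Click 4 (0,0) count=0: revealed 0 new [(none)] -> total=11

Answer: 11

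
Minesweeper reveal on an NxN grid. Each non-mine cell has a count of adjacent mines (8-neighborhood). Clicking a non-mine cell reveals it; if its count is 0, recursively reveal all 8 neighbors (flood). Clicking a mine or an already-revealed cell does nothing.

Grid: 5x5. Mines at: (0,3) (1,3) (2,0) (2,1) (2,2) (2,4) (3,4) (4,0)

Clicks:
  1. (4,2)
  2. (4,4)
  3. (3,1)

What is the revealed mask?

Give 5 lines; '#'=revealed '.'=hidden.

Answer: .....
.....
.....
.###.
.####

Derivation:
Click 1 (4,2) count=0: revealed 6 new [(3,1) (3,2) (3,3) (4,1) (4,2) (4,3)] -> total=6
Click 2 (4,4) count=1: revealed 1 new [(4,4)] -> total=7
Click 3 (3,1) count=4: revealed 0 new [(none)] -> total=7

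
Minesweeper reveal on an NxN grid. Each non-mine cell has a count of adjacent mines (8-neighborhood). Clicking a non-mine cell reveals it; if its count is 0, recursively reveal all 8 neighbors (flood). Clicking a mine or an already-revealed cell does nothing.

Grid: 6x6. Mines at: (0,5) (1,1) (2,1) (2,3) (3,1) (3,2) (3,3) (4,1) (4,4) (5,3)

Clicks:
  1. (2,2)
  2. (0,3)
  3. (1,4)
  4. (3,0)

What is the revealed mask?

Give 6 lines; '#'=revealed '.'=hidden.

Answer: ..###.
..###.
..#...
#.....
......
......

Derivation:
Click 1 (2,2) count=6: revealed 1 new [(2,2)] -> total=1
Click 2 (0,3) count=0: revealed 6 new [(0,2) (0,3) (0,4) (1,2) (1,3) (1,4)] -> total=7
Click 3 (1,4) count=2: revealed 0 new [(none)] -> total=7
Click 4 (3,0) count=3: revealed 1 new [(3,0)] -> total=8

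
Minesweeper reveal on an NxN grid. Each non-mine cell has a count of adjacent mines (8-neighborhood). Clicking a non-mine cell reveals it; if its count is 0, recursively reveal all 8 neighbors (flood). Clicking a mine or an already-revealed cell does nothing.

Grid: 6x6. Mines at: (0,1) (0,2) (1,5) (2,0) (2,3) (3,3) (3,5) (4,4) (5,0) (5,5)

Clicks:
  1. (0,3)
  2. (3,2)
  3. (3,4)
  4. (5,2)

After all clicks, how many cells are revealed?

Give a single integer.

Answer: 9

Derivation:
Click 1 (0,3) count=1: revealed 1 new [(0,3)] -> total=1
Click 2 (3,2) count=2: revealed 1 new [(3,2)] -> total=2
Click 3 (3,4) count=4: revealed 1 new [(3,4)] -> total=3
Click 4 (5,2) count=0: revealed 6 new [(4,1) (4,2) (4,3) (5,1) (5,2) (5,3)] -> total=9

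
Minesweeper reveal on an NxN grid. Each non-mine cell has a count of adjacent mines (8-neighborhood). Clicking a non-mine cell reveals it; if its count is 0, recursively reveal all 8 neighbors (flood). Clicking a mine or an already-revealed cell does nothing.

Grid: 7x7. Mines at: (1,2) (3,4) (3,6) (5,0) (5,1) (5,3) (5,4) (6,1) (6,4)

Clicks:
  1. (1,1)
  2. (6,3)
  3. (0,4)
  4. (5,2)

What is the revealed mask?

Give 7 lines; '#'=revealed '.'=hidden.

Click 1 (1,1) count=1: revealed 1 new [(1,1)] -> total=1
Click 2 (6,3) count=3: revealed 1 new [(6,3)] -> total=2
Click 3 (0,4) count=0: revealed 12 new [(0,3) (0,4) (0,5) (0,6) (1,3) (1,4) (1,5) (1,6) (2,3) (2,4) (2,5) (2,6)] -> total=14
Click 4 (5,2) count=3: revealed 1 new [(5,2)] -> total=15

Answer: ...####
.#.####
...####
.......
.......
..#....
...#...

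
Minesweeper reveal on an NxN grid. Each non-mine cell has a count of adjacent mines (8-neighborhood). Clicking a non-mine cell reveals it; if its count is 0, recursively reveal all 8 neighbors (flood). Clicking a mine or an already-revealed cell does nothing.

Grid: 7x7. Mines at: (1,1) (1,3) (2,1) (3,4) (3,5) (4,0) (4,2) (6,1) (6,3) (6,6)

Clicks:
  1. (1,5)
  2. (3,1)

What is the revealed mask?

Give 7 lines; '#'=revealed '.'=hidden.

Answer: ....###
....###
....###
.#.....
.......
.......
.......

Derivation:
Click 1 (1,5) count=0: revealed 9 new [(0,4) (0,5) (0,6) (1,4) (1,5) (1,6) (2,4) (2,5) (2,6)] -> total=9
Click 2 (3,1) count=3: revealed 1 new [(3,1)] -> total=10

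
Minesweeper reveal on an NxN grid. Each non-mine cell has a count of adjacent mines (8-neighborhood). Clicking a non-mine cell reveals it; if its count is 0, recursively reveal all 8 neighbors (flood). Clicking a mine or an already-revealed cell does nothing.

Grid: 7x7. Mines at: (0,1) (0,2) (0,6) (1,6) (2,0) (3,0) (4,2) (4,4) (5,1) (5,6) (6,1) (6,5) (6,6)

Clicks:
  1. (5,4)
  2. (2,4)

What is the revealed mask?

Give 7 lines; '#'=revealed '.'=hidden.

Answer: ...###.
.#####.
.#####.
.#####.
.......
....#..
.......

Derivation:
Click 1 (5,4) count=2: revealed 1 new [(5,4)] -> total=1
Click 2 (2,4) count=0: revealed 18 new [(0,3) (0,4) (0,5) (1,1) (1,2) (1,3) (1,4) (1,5) (2,1) (2,2) (2,3) (2,4) (2,5) (3,1) (3,2) (3,3) (3,4) (3,5)] -> total=19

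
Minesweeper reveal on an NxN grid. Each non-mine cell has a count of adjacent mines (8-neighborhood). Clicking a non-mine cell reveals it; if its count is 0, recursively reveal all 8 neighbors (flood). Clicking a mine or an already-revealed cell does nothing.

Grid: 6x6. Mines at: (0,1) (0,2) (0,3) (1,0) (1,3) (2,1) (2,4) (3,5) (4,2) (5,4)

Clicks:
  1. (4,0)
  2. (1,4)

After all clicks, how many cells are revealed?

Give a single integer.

Click 1 (4,0) count=0: revealed 6 new [(3,0) (3,1) (4,0) (4,1) (5,0) (5,1)] -> total=6
Click 2 (1,4) count=3: revealed 1 new [(1,4)] -> total=7

Answer: 7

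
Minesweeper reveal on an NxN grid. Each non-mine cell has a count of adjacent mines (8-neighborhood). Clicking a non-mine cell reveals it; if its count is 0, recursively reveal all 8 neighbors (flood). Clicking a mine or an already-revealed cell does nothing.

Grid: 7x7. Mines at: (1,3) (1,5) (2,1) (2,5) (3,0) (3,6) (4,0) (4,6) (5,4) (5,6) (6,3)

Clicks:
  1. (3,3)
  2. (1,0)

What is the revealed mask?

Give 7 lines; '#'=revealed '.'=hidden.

Answer: .......
#......
..###..
.####..
.####..
.###...
.......

Derivation:
Click 1 (3,3) count=0: revealed 14 new [(2,2) (2,3) (2,4) (3,1) (3,2) (3,3) (3,4) (4,1) (4,2) (4,3) (4,4) (5,1) (5,2) (5,3)] -> total=14
Click 2 (1,0) count=1: revealed 1 new [(1,0)] -> total=15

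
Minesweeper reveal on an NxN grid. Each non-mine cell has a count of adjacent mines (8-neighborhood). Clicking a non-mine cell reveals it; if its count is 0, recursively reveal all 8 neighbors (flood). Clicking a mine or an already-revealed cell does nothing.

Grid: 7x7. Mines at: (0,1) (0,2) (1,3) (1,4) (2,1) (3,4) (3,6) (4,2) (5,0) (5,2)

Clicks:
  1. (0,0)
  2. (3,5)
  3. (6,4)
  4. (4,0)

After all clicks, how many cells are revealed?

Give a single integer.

Click 1 (0,0) count=1: revealed 1 new [(0,0)] -> total=1
Click 2 (3,5) count=2: revealed 1 new [(3,5)] -> total=2
Click 3 (6,4) count=0: revealed 12 new [(4,3) (4,4) (4,5) (4,6) (5,3) (5,4) (5,5) (5,6) (6,3) (6,4) (6,5) (6,6)] -> total=14
Click 4 (4,0) count=1: revealed 1 new [(4,0)] -> total=15

Answer: 15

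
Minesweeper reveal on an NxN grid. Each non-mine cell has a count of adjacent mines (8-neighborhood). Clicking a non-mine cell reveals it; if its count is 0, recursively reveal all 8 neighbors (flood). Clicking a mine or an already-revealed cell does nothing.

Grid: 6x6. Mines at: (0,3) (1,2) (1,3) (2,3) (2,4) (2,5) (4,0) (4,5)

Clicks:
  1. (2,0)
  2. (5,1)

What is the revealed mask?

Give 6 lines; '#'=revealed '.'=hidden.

Answer: ##....
##....
##....
##....
......
.#....

Derivation:
Click 1 (2,0) count=0: revealed 8 new [(0,0) (0,1) (1,0) (1,1) (2,0) (2,1) (3,0) (3,1)] -> total=8
Click 2 (5,1) count=1: revealed 1 new [(5,1)] -> total=9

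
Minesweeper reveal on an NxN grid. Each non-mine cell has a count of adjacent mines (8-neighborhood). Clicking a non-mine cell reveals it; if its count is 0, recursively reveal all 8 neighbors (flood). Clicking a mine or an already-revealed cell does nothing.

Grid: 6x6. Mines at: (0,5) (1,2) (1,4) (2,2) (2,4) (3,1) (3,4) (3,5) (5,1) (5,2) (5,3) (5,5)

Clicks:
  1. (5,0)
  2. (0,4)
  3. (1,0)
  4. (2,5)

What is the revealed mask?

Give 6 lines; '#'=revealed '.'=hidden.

Answer: ##..#.
##....
##...#
......
......
#.....

Derivation:
Click 1 (5,0) count=1: revealed 1 new [(5,0)] -> total=1
Click 2 (0,4) count=2: revealed 1 new [(0,4)] -> total=2
Click 3 (1,0) count=0: revealed 6 new [(0,0) (0,1) (1,0) (1,1) (2,0) (2,1)] -> total=8
Click 4 (2,5) count=4: revealed 1 new [(2,5)] -> total=9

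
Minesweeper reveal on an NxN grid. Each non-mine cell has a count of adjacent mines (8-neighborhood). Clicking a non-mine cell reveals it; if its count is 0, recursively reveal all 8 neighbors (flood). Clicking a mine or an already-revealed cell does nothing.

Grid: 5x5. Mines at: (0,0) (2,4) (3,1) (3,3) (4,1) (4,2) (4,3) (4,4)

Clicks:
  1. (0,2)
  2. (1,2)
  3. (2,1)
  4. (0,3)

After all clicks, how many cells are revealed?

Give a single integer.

Click 1 (0,2) count=0: revealed 11 new [(0,1) (0,2) (0,3) (0,4) (1,1) (1,2) (1,3) (1,4) (2,1) (2,2) (2,3)] -> total=11
Click 2 (1,2) count=0: revealed 0 new [(none)] -> total=11
Click 3 (2,1) count=1: revealed 0 new [(none)] -> total=11
Click 4 (0,3) count=0: revealed 0 new [(none)] -> total=11

Answer: 11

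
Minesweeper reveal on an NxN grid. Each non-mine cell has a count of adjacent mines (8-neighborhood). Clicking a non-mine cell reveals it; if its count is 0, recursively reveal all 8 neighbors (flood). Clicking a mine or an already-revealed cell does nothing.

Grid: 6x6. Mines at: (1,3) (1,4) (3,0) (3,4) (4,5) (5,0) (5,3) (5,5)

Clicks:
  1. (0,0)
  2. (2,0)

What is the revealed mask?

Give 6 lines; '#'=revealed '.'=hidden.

Click 1 (0,0) count=0: revealed 9 new [(0,0) (0,1) (0,2) (1,0) (1,1) (1,2) (2,0) (2,1) (2,2)] -> total=9
Click 2 (2,0) count=1: revealed 0 new [(none)] -> total=9

Answer: ###...
###...
###...
......
......
......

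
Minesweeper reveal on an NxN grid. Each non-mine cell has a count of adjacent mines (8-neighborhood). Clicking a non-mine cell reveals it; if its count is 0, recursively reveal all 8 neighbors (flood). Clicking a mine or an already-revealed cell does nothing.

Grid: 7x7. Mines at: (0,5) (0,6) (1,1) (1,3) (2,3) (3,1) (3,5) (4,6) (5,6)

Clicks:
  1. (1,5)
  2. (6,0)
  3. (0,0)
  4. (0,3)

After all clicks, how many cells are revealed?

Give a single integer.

Click 1 (1,5) count=2: revealed 1 new [(1,5)] -> total=1
Click 2 (6,0) count=0: revealed 21 new [(3,2) (3,3) (3,4) (4,0) (4,1) (4,2) (4,3) (4,4) (4,5) (5,0) (5,1) (5,2) (5,3) (5,4) (5,5) (6,0) (6,1) (6,2) (6,3) (6,4) (6,5)] -> total=22
Click 3 (0,0) count=1: revealed 1 new [(0,0)] -> total=23
Click 4 (0,3) count=1: revealed 1 new [(0,3)] -> total=24

Answer: 24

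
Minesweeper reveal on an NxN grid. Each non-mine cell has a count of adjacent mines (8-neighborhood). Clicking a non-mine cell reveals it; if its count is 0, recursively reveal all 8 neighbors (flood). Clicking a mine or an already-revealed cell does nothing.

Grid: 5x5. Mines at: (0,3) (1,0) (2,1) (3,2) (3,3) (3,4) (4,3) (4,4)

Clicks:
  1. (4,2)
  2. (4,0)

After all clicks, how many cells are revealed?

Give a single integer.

Answer: 5

Derivation:
Click 1 (4,2) count=3: revealed 1 new [(4,2)] -> total=1
Click 2 (4,0) count=0: revealed 4 new [(3,0) (3,1) (4,0) (4,1)] -> total=5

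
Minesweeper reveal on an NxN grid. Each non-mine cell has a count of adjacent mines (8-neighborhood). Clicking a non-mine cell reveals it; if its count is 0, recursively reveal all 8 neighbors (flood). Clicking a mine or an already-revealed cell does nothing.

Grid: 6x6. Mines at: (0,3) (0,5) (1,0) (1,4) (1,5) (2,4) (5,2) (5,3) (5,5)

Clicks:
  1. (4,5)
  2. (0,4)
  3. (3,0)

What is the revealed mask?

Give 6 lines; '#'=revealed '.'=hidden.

Answer: ....#.
.###..
####..
####..
####.#
##....

Derivation:
Click 1 (4,5) count=1: revealed 1 new [(4,5)] -> total=1
Click 2 (0,4) count=4: revealed 1 new [(0,4)] -> total=2
Click 3 (3,0) count=0: revealed 17 new [(1,1) (1,2) (1,3) (2,0) (2,1) (2,2) (2,3) (3,0) (3,1) (3,2) (3,3) (4,0) (4,1) (4,2) (4,3) (5,0) (5,1)] -> total=19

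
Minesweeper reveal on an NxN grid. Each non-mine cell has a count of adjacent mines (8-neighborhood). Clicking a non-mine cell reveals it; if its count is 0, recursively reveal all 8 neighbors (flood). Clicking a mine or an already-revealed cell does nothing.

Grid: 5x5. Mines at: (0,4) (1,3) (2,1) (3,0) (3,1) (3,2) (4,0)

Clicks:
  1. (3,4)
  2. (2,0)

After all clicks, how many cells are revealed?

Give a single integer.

Answer: 7

Derivation:
Click 1 (3,4) count=0: revealed 6 new [(2,3) (2,4) (3,3) (3,4) (4,3) (4,4)] -> total=6
Click 2 (2,0) count=3: revealed 1 new [(2,0)] -> total=7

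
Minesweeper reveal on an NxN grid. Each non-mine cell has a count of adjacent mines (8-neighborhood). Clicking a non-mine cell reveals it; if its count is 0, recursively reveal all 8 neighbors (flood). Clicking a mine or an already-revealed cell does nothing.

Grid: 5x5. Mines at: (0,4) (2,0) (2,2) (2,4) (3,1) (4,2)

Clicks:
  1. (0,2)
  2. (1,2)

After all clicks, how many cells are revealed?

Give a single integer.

Answer: 8

Derivation:
Click 1 (0,2) count=0: revealed 8 new [(0,0) (0,1) (0,2) (0,3) (1,0) (1,1) (1,2) (1,3)] -> total=8
Click 2 (1,2) count=1: revealed 0 new [(none)] -> total=8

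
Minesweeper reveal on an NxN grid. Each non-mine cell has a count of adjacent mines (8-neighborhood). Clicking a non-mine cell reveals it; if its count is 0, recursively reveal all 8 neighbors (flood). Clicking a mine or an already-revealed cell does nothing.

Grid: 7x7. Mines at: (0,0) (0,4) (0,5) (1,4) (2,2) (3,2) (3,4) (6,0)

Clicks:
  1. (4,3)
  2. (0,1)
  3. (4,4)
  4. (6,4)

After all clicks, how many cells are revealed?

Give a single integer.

Answer: 25

Derivation:
Click 1 (4,3) count=2: revealed 1 new [(4,3)] -> total=1
Click 2 (0,1) count=1: revealed 1 new [(0,1)] -> total=2
Click 3 (4,4) count=1: revealed 1 new [(4,4)] -> total=3
Click 4 (6,4) count=0: revealed 22 new [(1,5) (1,6) (2,5) (2,6) (3,5) (3,6) (4,1) (4,2) (4,5) (4,6) (5,1) (5,2) (5,3) (5,4) (5,5) (5,6) (6,1) (6,2) (6,3) (6,4) (6,5) (6,6)] -> total=25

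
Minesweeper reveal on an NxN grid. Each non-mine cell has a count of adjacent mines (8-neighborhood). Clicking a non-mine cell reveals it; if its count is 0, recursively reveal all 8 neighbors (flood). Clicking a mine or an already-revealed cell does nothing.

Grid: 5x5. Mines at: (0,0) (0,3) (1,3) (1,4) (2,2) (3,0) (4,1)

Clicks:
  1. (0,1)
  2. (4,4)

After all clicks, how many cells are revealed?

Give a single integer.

Answer: 9

Derivation:
Click 1 (0,1) count=1: revealed 1 new [(0,1)] -> total=1
Click 2 (4,4) count=0: revealed 8 new [(2,3) (2,4) (3,2) (3,3) (3,4) (4,2) (4,3) (4,4)] -> total=9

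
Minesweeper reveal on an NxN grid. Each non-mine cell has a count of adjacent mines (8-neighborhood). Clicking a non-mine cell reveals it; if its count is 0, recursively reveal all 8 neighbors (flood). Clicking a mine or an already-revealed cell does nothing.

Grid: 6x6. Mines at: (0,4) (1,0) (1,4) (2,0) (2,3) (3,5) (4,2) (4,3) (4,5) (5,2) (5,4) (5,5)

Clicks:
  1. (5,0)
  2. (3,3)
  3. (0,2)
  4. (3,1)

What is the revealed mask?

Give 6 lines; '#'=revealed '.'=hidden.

Answer: .###..
.###..
......
##.#..
##....
##....

Derivation:
Click 1 (5,0) count=0: revealed 6 new [(3,0) (3,1) (4,0) (4,1) (5,0) (5,1)] -> total=6
Click 2 (3,3) count=3: revealed 1 new [(3,3)] -> total=7
Click 3 (0,2) count=0: revealed 6 new [(0,1) (0,2) (0,3) (1,1) (1,2) (1,3)] -> total=13
Click 4 (3,1) count=2: revealed 0 new [(none)] -> total=13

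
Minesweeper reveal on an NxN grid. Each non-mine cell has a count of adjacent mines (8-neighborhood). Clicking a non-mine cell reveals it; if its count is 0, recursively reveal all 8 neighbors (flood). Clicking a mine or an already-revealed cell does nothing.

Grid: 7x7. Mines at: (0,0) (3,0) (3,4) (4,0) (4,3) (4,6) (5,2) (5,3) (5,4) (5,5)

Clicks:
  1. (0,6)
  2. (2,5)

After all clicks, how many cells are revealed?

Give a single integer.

Answer: 23

Derivation:
Click 1 (0,6) count=0: revealed 23 new [(0,1) (0,2) (0,3) (0,4) (0,5) (0,6) (1,1) (1,2) (1,3) (1,4) (1,5) (1,6) (2,1) (2,2) (2,3) (2,4) (2,5) (2,6) (3,1) (3,2) (3,3) (3,5) (3,6)] -> total=23
Click 2 (2,5) count=1: revealed 0 new [(none)] -> total=23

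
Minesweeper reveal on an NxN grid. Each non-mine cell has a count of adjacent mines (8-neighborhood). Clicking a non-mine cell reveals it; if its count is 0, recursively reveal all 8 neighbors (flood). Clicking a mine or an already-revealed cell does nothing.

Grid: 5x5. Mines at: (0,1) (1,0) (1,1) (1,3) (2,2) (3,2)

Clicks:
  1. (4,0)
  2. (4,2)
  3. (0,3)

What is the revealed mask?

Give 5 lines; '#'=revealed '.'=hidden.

Answer: ...#.
.....
##...
##...
###..

Derivation:
Click 1 (4,0) count=0: revealed 6 new [(2,0) (2,1) (3,0) (3,1) (4,0) (4,1)] -> total=6
Click 2 (4,2) count=1: revealed 1 new [(4,2)] -> total=7
Click 3 (0,3) count=1: revealed 1 new [(0,3)] -> total=8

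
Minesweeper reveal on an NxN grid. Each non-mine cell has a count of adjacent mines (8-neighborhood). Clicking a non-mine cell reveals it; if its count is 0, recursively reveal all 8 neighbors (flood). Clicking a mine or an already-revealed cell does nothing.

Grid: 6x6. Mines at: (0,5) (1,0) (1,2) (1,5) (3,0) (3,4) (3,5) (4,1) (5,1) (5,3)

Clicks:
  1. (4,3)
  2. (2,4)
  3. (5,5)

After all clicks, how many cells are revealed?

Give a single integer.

Answer: 6

Derivation:
Click 1 (4,3) count=2: revealed 1 new [(4,3)] -> total=1
Click 2 (2,4) count=3: revealed 1 new [(2,4)] -> total=2
Click 3 (5,5) count=0: revealed 4 new [(4,4) (4,5) (5,4) (5,5)] -> total=6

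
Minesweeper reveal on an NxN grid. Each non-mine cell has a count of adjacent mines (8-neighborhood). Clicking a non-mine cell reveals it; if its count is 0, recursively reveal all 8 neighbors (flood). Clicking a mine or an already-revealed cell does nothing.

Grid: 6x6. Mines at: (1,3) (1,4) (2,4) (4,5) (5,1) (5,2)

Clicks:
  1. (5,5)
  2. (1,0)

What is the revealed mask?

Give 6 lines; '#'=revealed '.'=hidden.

Answer: ###...
###...
####..
####..
####..
.....#

Derivation:
Click 1 (5,5) count=1: revealed 1 new [(5,5)] -> total=1
Click 2 (1,0) count=0: revealed 18 new [(0,0) (0,1) (0,2) (1,0) (1,1) (1,2) (2,0) (2,1) (2,2) (2,3) (3,0) (3,1) (3,2) (3,3) (4,0) (4,1) (4,2) (4,3)] -> total=19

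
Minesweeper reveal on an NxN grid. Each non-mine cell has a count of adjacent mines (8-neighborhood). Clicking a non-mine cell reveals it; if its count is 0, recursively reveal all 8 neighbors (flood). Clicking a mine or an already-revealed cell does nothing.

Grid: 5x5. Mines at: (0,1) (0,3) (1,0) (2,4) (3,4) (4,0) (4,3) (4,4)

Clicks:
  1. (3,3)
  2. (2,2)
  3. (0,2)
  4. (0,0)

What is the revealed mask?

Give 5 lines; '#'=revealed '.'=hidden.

Click 1 (3,3) count=4: revealed 1 new [(3,3)] -> total=1
Click 2 (2,2) count=0: revealed 8 new [(1,1) (1,2) (1,3) (2,1) (2,2) (2,3) (3,1) (3,2)] -> total=9
Click 3 (0,2) count=2: revealed 1 new [(0,2)] -> total=10
Click 4 (0,0) count=2: revealed 1 new [(0,0)] -> total=11

Answer: #.#..
.###.
.###.
.###.
.....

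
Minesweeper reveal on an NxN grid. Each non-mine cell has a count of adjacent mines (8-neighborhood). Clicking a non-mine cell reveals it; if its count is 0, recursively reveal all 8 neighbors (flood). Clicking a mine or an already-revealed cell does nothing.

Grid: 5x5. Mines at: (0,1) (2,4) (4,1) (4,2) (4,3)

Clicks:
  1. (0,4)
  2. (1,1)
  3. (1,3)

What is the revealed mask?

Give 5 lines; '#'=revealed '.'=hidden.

Answer: ..###
.####
.....
.....
.....

Derivation:
Click 1 (0,4) count=0: revealed 6 new [(0,2) (0,3) (0,4) (1,2) (1,3) (1,4)] -> total=6
Click 2 (1,1) count=1: revealed 1 new [(1,1)] -> total=7
Click 3 (1,3) count=1: revealed 0 new [(none)] -> total=7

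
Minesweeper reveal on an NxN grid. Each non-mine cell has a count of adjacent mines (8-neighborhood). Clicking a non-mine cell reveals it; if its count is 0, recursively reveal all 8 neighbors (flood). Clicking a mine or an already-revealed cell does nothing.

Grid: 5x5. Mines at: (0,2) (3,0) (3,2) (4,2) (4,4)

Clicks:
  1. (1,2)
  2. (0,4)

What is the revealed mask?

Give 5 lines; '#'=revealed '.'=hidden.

Answer: ...##
..###
...##
...##
.....

Derivation:
Click 1 (1,2) count=1: revealed 1 new [(1,2)] -> total=1
Click 2 (0,4) count=0: revealed 8 new [(0,3) (0,4) (1,3) (1,4) (2,3) (2,4) (3,3) (3,4)] -> total=9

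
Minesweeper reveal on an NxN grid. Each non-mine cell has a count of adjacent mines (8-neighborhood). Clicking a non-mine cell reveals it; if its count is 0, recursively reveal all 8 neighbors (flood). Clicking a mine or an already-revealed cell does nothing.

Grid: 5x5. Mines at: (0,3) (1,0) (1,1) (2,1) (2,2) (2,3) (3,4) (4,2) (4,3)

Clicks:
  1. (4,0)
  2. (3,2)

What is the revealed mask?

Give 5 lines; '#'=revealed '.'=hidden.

Click 1 (4,0) count=0: revealed 4 new [(3,0) (3,1) (4,0) (4,1)] -> total=4
Click 2 (3,2) count=5: revealed 1 new [(3,2)] -> total=5

Answer: .....
.....
.....
###..
##...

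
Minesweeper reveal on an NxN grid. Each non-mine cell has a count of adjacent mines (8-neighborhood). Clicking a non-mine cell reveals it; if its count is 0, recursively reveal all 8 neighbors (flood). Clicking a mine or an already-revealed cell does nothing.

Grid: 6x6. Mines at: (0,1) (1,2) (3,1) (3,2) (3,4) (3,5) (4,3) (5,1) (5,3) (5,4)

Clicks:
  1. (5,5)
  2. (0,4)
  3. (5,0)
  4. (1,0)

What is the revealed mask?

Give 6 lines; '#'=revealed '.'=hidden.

Answer: ...###
#..###
...###
......
......
#....#

Derivation:
Click 1 (5,5) count=1: revealed 1 new [(5,5)] -> total=1
Click 2 (0,4) count=0: revealed 9 new [(0,3) (0,4) (0,5) (1,3) (1,4) (1,5) (2,3) (2,4) (2,5)] -> total=10
Click 3 (5,0) count=1: revealed 1 new [(5,0)] -> total=11
Click 4 (1,0) count=1: revealed 1 new [(1,0)] -> total=12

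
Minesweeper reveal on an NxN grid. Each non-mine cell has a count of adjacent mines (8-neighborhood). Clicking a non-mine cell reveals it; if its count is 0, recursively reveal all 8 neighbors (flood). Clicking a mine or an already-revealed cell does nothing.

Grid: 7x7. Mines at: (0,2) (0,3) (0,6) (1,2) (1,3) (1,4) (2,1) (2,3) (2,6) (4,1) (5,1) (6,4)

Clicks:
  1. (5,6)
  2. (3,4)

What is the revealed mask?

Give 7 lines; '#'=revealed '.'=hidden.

Click 1 (5,6) count=0: revealed 17 new [(3,2) (3,3) (3,4) (3,5) (3,6) (4,2) (4,3) (4,4) (4,5) (4,6) (5,2) (5,3) (5,4) (5,5) (5,6) (6,5) (6,6)] -> total=17
Click 2 (3,4) count=1: revealed 0 new [(none)] -> total=17

Answer: .......
.......
.......
..#####
..#####
..#####
.....##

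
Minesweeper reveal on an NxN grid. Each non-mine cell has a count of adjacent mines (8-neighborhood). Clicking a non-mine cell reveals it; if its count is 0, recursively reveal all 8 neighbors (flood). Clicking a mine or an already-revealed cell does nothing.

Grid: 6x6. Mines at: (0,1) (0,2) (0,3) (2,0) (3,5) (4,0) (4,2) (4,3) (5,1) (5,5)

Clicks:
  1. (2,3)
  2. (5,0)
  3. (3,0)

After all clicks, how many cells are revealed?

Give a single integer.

Answer: 14

Derivation:
Click 1 (2,3) count=0: revealed 12 new [(1,1) (1,2) (1,3) (1,4) (2,1) (2,2) (2,3) (2,4) (3,1) (3,2) (3,3) (3,4)] -> total=12
Click 2 (5,0) count=2: revealed 1 new [(5,0)] -> total=13
Click 3 (3,0) count=2: revealed 1 new [(3,0)] -> total=14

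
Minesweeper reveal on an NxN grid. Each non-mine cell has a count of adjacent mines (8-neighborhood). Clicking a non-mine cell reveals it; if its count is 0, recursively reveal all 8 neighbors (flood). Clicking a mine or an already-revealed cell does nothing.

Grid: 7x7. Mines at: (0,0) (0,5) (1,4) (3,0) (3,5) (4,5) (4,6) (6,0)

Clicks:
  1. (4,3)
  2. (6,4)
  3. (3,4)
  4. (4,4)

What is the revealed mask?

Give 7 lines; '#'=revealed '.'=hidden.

Click 1 (4,3) count=0: revealed 30 new [(0,1) (0,2) (0,3) (1,1) (1,2) (1,3) (2,1) (2,2) (2,3) (2,4) (3,1) (3,2) (3,3) (3,4) (4,1) (4,2) (4,3) (4,4) (5,1) (5,2) (5,3) (5,4) (5,5) (5,6) (6,1) (6,2) (6,3) (6,4) (6,5) (6,6)] -> total=30
Click 2 (6,4) count=0: revealed 0 new [(none)] -> total=30
Click 3 (3,4) count=2: revealed 0 new [(none)] -> total=30
Click 4 (4,4) count=2: revealed 0 new [(none)] -> total=30

Answer: .###...
.###...
.####..
.####..
.####..
.######
.######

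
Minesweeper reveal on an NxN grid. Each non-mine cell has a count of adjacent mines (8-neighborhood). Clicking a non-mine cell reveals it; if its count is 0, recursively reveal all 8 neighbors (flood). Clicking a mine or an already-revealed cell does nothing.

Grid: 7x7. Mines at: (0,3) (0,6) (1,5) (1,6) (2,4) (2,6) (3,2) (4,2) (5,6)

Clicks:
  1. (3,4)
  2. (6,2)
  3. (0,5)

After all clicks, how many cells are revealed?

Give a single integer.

Click 1 (3,4) count=1: revealed 1 new [(3,4)] -> total=1
Click 2 (6,2) count=0: revealed 30 new [(0,0) (0,1) (0,2) (1,0) (1,1) (1,2) (2,0) (2,1) (2,2) (3,0) (3,1) (3,3) (3,5) (4,0) (4,1) (4,3) (4,4) (4,5) (5,0) (5,1) (5,2) (5,3) (5,4) (5,5) (6,0) (6,1) (6,2) (6,3) (6,4) (6,5)] -> total=31
Click 3 (0,5) count=3: revealed 1 new [(0,5)] -> total=32

Answer: 32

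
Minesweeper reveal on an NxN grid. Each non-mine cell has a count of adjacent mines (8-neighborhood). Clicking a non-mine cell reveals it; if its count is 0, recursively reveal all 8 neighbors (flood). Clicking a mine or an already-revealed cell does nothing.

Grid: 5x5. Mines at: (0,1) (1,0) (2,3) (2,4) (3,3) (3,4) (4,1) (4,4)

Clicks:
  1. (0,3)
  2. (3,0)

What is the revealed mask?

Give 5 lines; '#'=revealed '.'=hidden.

Answer: ..###
..###
.....
#....
.....

Derivation:
Click 1 (0,3) count=0: revealed 6 new [(0,2) (0,3) (0,4) (1,2) (1,3) (1,4)] -> total=6
Click 2 (3,0) count=1: revealed 1 new [(3,0)] -> total=7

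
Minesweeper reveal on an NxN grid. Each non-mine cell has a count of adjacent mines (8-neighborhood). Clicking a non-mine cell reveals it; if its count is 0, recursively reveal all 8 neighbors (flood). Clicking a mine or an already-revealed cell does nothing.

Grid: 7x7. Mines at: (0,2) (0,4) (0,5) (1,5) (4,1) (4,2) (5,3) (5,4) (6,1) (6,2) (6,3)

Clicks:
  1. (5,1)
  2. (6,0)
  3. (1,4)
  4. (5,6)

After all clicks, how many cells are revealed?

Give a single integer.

Answer: 31

Derivation:
Click 1 (5,1) count=4: revealed 1 new [(5,1)] -> total=1
Click 2 (6,0) count=1: revealed 1 new [(6,0)] -> total=2
Click 3 (1,4) count=3: revealed 1 new [(1,4)] -> total=3
Click 4 (5,6) count=0: revealed 28 new [(0,0) (0,1) (1,0) (1,1) (1,2) (1,3) (2,0) (2,1) (2,2) (2,3) (2,4) (2,5) (2,6) (3,0) (3,1) (3,2) (3,3) (3,4) (3,5) (3,6) (4,3) (4,4) (4,5) (4,6) (5,5) (5,6) (6,5) (6,6)] -> total=31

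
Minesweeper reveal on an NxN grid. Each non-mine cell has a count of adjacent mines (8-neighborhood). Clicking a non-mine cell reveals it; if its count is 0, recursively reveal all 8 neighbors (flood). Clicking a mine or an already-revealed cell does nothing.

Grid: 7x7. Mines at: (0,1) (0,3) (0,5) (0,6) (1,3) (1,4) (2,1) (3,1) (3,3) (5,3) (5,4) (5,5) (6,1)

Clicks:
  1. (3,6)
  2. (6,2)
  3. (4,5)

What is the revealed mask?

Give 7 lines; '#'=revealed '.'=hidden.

Answer: .......
.....##
....###
....###
....###
.......
..#....

Derivation:
Click 1 (3,6) count=0: revealed 11 new [(1,5) (1,6) (2,4) (2,5) (2,6) (3,4) (3,5) (3,6) (4,4) (4,5) (4,6)] -> total=11
Click 2 (6,2) count=2: revealed 1 new [(6,2)] -> total=12
Click 3 (4,5) count=2: revealed 0 new [(none)] -> total=12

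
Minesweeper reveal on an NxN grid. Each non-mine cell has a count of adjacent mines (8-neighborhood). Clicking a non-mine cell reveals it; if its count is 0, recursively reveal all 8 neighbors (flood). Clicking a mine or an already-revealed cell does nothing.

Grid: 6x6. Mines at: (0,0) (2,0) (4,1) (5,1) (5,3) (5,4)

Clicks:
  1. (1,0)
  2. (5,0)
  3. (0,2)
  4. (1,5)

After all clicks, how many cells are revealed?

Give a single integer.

Click 1 (1,0) count=2: revealed 1 new [(1,0)] -> total=1
Click 2 (5,0) count=2: revealed 1 new [(5,0)] -> total=2
Click 3 (0,2) count=0: revealed 24 new [(0,1) (0,2) (0,3) (0,4) (0,5) (1,1) (1,2) (1,3) (1,4) (1,5) (2,1) (2,2) (2,3) (2,4) (2,5) (3,1) (3,2) (3,3) (3,4) (3,5) (4,2) (4,3) (4,4) (4,5)] -> total=26
Click 4 (1,5) count=0: revealed 0 new [(none)] -> total=26

Answer: 26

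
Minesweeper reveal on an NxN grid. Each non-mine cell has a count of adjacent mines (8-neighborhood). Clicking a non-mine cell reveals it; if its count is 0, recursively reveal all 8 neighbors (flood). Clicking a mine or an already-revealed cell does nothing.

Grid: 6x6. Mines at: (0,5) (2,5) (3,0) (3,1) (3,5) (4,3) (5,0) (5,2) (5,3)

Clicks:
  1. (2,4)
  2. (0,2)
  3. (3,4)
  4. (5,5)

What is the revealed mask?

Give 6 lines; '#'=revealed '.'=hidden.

Answer: #####.
#####.
#####.
..###.
....##
....##

Derivation:
Click 1 (2,4) count=2: revealed 1 new [(2,4)] -> total=1
Click 2 (0,2) count=0: revealed 17 new [(0,0) (0,1) (0,2) (0,3) (0,4) (1,0) (1,1) (1,2) (1,3) (1,4) (2,0) (2,1) (2,2) (2,3) (3,2) (3,3) (3,4)] -> total=18
Click 3 (3,4) count=3: revealed 0 new [(none)] -> total=18
Click 4 (5,5) count=0: revealed 4 new [(4,4) (4,5) (5,4) (5,5)] -> total=22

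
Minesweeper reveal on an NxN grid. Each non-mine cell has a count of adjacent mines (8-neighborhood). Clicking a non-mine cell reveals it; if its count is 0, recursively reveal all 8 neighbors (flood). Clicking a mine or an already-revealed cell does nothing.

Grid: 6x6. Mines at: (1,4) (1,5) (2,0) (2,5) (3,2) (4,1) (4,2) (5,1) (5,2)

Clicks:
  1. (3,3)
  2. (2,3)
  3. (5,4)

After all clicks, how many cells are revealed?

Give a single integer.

Answer: 10

Derivation:
Click 1 (3,3) count=2: revealed 1 new [(3,3)] -> total=1
Click 2 (2,3) count=2: revealed 1 new [(2,3)] -> total=2
Click 3 (5,4) count=0: revealed 8 new [(3,4) (3,5) (4,3) (4,4) (4,5) (5,3) (5,4) (5,5)] -> total=10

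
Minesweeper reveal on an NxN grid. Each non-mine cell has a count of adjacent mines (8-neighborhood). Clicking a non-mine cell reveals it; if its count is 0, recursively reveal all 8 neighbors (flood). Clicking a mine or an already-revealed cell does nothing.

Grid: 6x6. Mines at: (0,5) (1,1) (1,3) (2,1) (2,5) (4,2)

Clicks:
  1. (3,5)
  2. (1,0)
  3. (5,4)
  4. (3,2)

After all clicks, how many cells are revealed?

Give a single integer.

Answer: 11

Derivation:
Click 1 (3,5) count=1: revealed 1 new [(3,5)] -> total=1
Click 2 (1,0) count=2: revealed 1 new [(1,0)] -> total=2
Click 3 (5,4) count=0: revealed 8 new [(3,3) (3,4) (4,3) (4,4) (4,5) (5,3) (5,4) (5,5)] -> total=10
Click 4 (3,2) count=2: revealed 1 new [(3,2)] -> total=11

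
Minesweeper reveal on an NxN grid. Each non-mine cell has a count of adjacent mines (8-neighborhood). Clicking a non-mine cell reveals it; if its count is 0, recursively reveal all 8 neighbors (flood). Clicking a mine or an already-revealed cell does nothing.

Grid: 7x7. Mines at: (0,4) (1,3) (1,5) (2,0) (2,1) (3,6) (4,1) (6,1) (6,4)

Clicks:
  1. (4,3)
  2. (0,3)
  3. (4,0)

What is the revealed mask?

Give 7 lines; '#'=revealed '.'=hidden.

Click 1 (4,3) count=0: revealed 16 new [(2,2) (2,3) (2,4) (2,5) (3,2) (3,3) (3,4) (3,5) (4,2) (4,3) (4,4) (4,5) (5,2) (5,3) (5,4) (5,5)] -> total=16
Click 2 (0,3) count=2: revealed 1 new [(0,3)] -> total=17
Click 3 (4,0) count=1: revealed 1 new [(4,0)] -> total=18

Answer: ...#...
.......
..####.
..####.
#.####.
..####.
.......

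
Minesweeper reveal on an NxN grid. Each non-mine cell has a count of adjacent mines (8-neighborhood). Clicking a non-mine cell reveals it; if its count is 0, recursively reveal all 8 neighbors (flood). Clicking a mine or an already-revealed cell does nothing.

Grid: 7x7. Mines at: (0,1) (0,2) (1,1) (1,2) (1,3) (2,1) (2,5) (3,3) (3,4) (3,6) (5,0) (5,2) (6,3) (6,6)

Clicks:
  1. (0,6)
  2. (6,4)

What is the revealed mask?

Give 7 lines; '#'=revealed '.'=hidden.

Answer: ....###
....###
.......
.......
.......
.......
....#..

Derivation:
Click 1 (0,6) count=0: revealed 6 new [(0,4) (0,5) (0,6) (1,4) (1,5) (1,6)] -> total=6
Click 2 (6,4) count=1: revealed 1 new [(6,4)] -> total=7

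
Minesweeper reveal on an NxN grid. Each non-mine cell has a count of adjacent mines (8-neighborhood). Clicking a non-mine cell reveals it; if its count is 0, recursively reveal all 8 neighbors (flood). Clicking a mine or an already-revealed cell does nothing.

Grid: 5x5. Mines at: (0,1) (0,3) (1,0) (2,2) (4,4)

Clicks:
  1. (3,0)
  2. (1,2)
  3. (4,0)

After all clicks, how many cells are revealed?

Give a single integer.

Answer: 11

Derivation:
Click 1 (3,0) count=0: revealed 10 new [(2,0) (2,1) (3,0) (3,1) (3,2) (3,3) (4,0) (4,1) (4,2) (4,3)] -> total=10
Click 2 (1,2) count=3: revealed 1 new [(1,2)] -> total=11
Click 3 (4,0) count=0: revealed 0 new [(none)] -> total=11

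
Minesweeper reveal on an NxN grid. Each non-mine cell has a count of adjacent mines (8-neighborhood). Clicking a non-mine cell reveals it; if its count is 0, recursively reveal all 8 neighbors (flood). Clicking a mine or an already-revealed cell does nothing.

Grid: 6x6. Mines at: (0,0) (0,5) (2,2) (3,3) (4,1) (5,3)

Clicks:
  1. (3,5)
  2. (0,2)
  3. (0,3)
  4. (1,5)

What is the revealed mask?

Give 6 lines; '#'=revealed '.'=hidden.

Answer: .####.
.#####
....##
....##
....##
....##

Derivation:
Click 1 (3,5) count=0: revealed 10 new [(1,4) (1,5) (2,4) (2,5) (3,4) (3,5) (4,4) (4,5) (5,4) (5,5)] -> total=10
Click 2 (0,2) count=0: revealed 7 new [(0,1) (0,2) (0,3) (0,4) (1,1) (1,2) (1,3)] -> total=17
Click 3 (0,3) count=0: revealed 0 new [(none)] -> total=17
Click 4 (1,5) count=1: revealed 0 new [(none)] -> total=17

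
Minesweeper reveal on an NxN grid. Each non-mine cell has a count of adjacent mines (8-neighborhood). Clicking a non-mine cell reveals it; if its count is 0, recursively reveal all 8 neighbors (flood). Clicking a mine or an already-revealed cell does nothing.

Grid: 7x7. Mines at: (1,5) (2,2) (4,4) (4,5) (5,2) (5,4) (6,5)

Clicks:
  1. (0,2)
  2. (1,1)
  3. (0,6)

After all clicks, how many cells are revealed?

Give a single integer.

Click 1 (0,2) count=0: revealed 20 new [(0,0) (0,1) (0,2) (0,3) (0,4) (1,0) (1,1) (1,2) (1,3) (1,4) (2,0) (2,1) (3,0) (3,1) (4,0) (4,1) (5,0) (5,1) (6,0) (6,1)] -> total=20
Click 2 (1,1) count=1: revealed 0 new [(none)] -> total=20
Click 3 (0,6) count=1: revealed 1 new [(0,6)] -> total=21

Answer: 21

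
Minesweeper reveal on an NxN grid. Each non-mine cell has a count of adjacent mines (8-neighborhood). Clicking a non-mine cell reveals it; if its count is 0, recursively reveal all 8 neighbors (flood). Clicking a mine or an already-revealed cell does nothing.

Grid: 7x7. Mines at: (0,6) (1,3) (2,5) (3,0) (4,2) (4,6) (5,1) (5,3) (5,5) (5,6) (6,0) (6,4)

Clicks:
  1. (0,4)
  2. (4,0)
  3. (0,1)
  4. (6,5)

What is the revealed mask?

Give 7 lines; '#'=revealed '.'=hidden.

Answer: ###.#..
###....
###....
.......
#......
.......
.....#.

Derivation:
Click 1 (0,4) count=1: revealed 1 new [(0,4)] -> total=1
Click 2 (4,0) count=2: revealed 1 new [(4,0)] -> total=2
Click 3 (0,1) count=0: revealed 9 new [(0,0) (0,1) (0,2) (1,0) (1,1) (1,2) (2,0) (2,1) (2,2)] -> total=11
Click 4 (6,5) count=3: revealed 1 new [(6,5)] -> total=12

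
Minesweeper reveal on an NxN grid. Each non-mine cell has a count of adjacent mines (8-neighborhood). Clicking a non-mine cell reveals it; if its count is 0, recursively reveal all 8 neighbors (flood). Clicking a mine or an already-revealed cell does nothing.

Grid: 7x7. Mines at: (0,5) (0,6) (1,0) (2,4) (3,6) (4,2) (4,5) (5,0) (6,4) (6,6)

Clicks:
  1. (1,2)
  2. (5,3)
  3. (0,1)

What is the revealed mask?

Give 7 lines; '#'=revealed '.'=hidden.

Answer: .####..
.####..
.###...
.###...
.......
...#...
.......

Derivation:
Click 1 (1,2) count=0: revealed 14 new [(0,1) (0,2) (0,3) (0,4) (1,1) (1,2) (1,3) (1,4) (2,1) (2,2) (2,3) (3,1) (3,2) (3,3)] -> total=14
Click 2 (5,3) count=2: revealed 1 new [(5,3)] -> total=15
Click 3 (0,1) count=1: revealed 0 new [(none)] -> total=15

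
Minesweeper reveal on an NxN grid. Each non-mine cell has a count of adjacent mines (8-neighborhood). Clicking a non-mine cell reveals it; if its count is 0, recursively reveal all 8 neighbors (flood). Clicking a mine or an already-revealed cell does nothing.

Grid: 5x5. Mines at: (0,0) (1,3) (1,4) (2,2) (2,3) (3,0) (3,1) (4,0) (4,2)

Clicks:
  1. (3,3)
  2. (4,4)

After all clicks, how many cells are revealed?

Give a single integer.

Answer: 4

Derivation:
Click 1 (3,3) count=3: revealed 1 new [(3,3)] -> total=1
Click 2 (4,4) count=0: revealed 3 new [(3,4) (4,3) (4,4)] -> total=4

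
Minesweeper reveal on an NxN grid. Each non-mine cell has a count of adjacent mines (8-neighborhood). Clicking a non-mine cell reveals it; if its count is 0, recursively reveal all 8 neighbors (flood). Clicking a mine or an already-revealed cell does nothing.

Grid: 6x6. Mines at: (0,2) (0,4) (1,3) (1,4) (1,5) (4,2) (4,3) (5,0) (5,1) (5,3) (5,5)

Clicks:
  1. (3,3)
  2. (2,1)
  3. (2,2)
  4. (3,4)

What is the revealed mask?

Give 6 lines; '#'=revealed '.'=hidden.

Click 1 (3,3) count=2: revealed 1 new [(3,3)] -> total=1
Click 2 (2,1) count=0: revealed 13 new [(0,0) (0,1) (1,0) (1,1) (1,2) (2,0) (2,1) (2,2) (3,0) (3,1) (3,2) (4,0) (4,1)] -> total=14
Click 3 (2,2) count=1: revealed 0 new [(none)] -> total=14
Click 4 (3,4) count=1: revealed 1 new [(3,4)] -> total=15

Answer: ##....
###...
###...
#####.
##....
......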